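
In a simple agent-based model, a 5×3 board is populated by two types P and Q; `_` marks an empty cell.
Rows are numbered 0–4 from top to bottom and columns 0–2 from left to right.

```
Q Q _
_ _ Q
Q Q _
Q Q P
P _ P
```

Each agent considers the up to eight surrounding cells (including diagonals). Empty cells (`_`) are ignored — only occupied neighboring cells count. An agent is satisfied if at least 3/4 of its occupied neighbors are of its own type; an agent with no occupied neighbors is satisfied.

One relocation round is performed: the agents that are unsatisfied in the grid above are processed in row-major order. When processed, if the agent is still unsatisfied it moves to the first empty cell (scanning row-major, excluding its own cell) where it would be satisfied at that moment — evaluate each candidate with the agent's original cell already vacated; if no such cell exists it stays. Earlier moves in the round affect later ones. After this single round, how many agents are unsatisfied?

Initially unsatisfied (in order): (3,1), (3,2), (4,0), (4,2).
  (3,1) → (0,2).
  (3,2): no empty cell satisfies it; stays.
  (4,0): no empty cell satisfies it; stays.
  (4,2): now satisfied by earlier moves; stays.
Resulting grid:
Q Q Q
_ _ Q
Q Q _
Q _ P
P _ P
Unsatisfied now: (3,0), (3,2), (4,0).

3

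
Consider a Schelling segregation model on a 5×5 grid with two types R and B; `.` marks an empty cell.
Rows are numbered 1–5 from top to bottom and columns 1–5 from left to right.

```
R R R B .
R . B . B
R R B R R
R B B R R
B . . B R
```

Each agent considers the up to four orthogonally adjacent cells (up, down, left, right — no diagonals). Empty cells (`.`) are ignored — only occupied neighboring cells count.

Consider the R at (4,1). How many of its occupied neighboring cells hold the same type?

Occupied neighbors of (4,1): (3,1)=R, (5,1)=B, (4,2)=B.
Same type (R): 1 of 3.

1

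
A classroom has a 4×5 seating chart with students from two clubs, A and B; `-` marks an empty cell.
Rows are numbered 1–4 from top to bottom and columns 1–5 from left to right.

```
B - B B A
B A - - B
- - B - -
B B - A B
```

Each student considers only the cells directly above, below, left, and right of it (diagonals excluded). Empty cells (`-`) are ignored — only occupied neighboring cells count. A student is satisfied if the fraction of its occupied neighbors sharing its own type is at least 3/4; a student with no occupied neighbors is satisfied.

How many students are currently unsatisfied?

(1,1)B 1/1 ✓
(1,3)B 1/1 ✓
(1,4)B 1/2 ✗
(1,5)A 0/2 ✗
(2,1)B 1/2 ✗
(2,2)A 0/1 ✗
(2,5)B 0/1 ✗
(3,3)B 0/0 ✓
(4,1)B 1/1 ✓
(4,2)B 1/1 ✓
(4,4)A 0/1 ✗
(4,5)B 0/1 ✗
Unsatisfied: (1,4), (1,5), (2,1), (2,2), (2,5), (4,4), (4,5) — 7 in total.

7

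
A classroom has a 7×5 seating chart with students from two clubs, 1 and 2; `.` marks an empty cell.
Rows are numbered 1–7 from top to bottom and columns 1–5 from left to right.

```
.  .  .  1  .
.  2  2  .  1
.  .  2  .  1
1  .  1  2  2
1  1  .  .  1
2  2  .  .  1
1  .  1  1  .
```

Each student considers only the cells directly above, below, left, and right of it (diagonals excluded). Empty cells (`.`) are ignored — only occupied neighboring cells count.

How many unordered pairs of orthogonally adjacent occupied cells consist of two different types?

Scan each occupied cell's neighbors to the right and below so each pair is counted once.
From row 2: 0 unlike of 3 pairs (running 0/3).
From row 3: 2 unlike of 2 pairs (running 2/5).
From row 4: 2 unlike of 4 pairs (running 4/9).
From row 5: 2 unlike of 4 pairs (running 6/13).
From row 6: 1 unlike of 2 pairs (running 7/15).
From row 7: 0 unlike of 1 pairs (running 7/16).
Total adjacent occupied pairs: 16; unlike-type pairs: 7.

7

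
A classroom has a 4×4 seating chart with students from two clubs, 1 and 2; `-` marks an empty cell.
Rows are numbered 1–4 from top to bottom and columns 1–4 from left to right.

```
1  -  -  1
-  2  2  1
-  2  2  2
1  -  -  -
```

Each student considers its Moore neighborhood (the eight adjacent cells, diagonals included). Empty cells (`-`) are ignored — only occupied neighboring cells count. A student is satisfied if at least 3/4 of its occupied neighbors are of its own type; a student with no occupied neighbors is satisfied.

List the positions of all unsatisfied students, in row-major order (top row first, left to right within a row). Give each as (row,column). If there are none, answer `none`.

(1,1), (1,4), (2,3), (2,4), (3,4), (4,1)

Row 1: (1,1)1 0/1 unhappy · (1,4)1 1/2 unhappy
Row 2: (2,2)2 3/4 ok · (2,3)2 4/6 unhappy · (2,4)1 1/4 unhappy
Row 3: (3,2)2 3/4 ok · (3,3)2 4/5 ok · (3,4)2 2/3 unhappy
Row 4: (4,1)1 0/1 unhappy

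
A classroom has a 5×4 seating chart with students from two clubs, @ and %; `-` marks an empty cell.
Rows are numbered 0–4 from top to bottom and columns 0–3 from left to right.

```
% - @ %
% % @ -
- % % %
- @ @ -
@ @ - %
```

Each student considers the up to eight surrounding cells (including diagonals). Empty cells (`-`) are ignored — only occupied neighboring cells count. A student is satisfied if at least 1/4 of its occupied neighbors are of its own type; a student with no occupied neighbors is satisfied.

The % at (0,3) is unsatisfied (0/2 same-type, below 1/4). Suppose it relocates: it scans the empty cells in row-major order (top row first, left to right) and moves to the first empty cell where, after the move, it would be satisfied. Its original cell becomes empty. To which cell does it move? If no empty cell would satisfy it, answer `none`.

(0,1)

Vacating (0,3). Empty cells in order:
  (0,1): 3/5 same-type → satisfied — stop here.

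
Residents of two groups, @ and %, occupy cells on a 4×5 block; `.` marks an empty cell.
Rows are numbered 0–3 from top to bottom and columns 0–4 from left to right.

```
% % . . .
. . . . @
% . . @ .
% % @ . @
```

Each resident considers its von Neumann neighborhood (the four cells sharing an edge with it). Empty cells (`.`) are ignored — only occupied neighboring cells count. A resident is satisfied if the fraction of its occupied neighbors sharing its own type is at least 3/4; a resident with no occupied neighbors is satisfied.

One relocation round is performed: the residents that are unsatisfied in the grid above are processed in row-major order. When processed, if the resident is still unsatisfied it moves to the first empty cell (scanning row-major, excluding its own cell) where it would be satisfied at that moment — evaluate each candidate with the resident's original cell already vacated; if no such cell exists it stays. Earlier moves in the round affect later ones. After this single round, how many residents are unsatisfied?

Initially unsatisfied (in order): (3,1), (3,2).
  (3,1) → (0,2).
  (3,2): now satisfied by earlier moves; stays.
Resulting grid:
% % % . .
. . . . @
% . . @ .
% . @ . @
All satisfied now.

0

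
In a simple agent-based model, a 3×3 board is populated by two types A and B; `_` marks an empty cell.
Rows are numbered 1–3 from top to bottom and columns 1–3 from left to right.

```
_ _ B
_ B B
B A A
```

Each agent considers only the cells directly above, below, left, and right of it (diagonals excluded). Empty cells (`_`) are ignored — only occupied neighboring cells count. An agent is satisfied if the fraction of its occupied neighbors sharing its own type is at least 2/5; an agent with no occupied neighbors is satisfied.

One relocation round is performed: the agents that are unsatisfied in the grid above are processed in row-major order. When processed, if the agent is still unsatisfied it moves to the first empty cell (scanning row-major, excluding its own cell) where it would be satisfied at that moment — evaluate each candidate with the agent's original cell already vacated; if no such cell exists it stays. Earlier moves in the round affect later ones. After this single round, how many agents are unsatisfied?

0

Initially unsatisfied (in order): (3,1), (3,2).
  (3,1) → (1,1).
  (3,2): now satisfied by earlier moves; stays.
Resulting grid:
B _ B
_ B B
_ A A
All satisfied now.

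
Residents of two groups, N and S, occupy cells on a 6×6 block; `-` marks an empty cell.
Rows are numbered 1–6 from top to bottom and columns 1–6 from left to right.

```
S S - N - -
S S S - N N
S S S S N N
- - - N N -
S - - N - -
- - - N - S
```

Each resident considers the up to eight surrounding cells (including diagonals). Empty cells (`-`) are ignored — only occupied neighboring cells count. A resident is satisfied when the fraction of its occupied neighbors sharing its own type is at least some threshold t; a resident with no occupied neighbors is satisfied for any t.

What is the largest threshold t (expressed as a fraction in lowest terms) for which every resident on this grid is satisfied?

Row 1: (1,1)S 3/3 · (1,2)S 4/4 · (1,4)N 1/2
Row 2: (2,1)S 5/5 · (2,2)S 7/7 · (2,3)S 5/6 · (2,5)N 4/5 · (2,6)N 3/3
Row 3: (3,1)S 3/3 · (3,2)S 5/5 · (3,3)S 4/5 · (3,4)S 2/6 · (3,5)N 5/6 · (3,6)N 4/4
Row 4: (4,4)N 3/5 · (4,5)N 4/5
Row 5: (5,1)S — no occupied neighbors · (5,4)N 3/3
Row 6: (6,4)N 1/1 · (6,6)S — no occupied neighbors
The smallest same-type fraction is 2/6 at (3,4), which reduces to 1/3. Any threshold above that leaves this resident unsatisfied.

1/3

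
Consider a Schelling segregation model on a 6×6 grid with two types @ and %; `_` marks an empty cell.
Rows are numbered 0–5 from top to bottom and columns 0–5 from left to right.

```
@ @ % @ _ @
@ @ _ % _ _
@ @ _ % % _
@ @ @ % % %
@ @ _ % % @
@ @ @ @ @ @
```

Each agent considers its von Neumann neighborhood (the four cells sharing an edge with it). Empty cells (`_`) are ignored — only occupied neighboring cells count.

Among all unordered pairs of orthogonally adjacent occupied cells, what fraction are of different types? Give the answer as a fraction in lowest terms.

Scan each occupied cell's neighbors to the right and below so each pair is counted once.
Row 0: @(0,0)–@(0,1)= @(0,0)–@(1,0)= @(0,1)–%(0,2)≠ @(0,1)–@(1,1)= %(0,2)–@(0,3)≠ @(0,3)–%(1,3)≠  → 3/6 unlike.
Row 1: @(1,0)–@(1,1)= @(1,0)–@(2,0)= @(1,1)–@(2,1)= %(1,3)–%(2,3)=  → 0/4 unlike.
Row 2: @(2,0)–@(2,1)= @(2,0)–@(3,0)= @(2,1)–@(3,1)= %(2,3)–%(2,4)= %(2,3)–%(3,3)= %(2,4)–%(3,4)=  → 0/6 unlike.
Row 3: @(3,0)–@(3,1)= @(3,0)–@(4,0)= @(3,1)–@(3,2)= @(3,1)–@(4,1)= @(3,2)–%(3,3)≠ %(3,3)–%(3,4)= %(3,3)–%(4,3)= %(3,4)–%(3,5)= %(3,4)–%(4,4)= %(3,5)–@(4,5)≠  → 2/10 unlike.
Row 4: @(4,0)–@(4,1)= @(4,0)–@(5,0)= @(4,1)–@(5,1)= %(4,3)–%(4,4)= %(4,3)–@(5,3)≠ %(4,4)–@(4,5)≠ %(4,4)–@(5,4)≠ @(4,5)–@(5,5)=  → 3/8 unlike.
Row 5: @(5,0)–@(5,1)= @(5,1)–@(5,2)= @(5,2)–@(5,3)= @(5,3)–@(5,4)= @(5,4)–@(5,5)=  → 0/5 unlike.
Total adjacent occupied pairs: 39; unlike-type pairs: 8.
8/39 is already in lowest terms.

8/39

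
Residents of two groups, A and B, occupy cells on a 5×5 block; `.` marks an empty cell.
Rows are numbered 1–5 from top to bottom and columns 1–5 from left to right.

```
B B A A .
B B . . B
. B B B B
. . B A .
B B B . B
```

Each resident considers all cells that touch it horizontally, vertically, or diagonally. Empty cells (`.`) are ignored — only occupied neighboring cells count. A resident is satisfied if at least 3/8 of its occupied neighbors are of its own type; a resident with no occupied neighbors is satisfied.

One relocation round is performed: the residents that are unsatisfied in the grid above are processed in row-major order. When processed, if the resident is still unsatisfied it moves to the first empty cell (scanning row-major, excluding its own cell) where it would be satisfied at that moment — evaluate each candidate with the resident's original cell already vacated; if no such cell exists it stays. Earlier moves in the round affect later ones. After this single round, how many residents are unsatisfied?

Initially unsatisfied (in order): (1,3), (4,4), (5,5).
  (1,3) → (1,5).
  (4,4): no empty cell satisfies it; stays.
  (5,5) → (1,3).
Resulting grid:
B B B A A
B B . . B
. B B B B
. . B A .
B B B . .
Unsatisfied now: (1,4), (4,4).

2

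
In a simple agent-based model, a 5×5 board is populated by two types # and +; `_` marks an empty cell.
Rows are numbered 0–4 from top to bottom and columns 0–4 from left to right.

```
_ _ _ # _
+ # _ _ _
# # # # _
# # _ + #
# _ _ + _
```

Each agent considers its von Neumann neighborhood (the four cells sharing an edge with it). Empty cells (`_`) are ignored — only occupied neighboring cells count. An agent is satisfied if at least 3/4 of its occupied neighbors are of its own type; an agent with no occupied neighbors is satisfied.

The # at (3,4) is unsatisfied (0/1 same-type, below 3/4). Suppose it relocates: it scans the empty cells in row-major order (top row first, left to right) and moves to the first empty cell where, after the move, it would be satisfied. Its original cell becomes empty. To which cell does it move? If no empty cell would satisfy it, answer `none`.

(0,1)

Vacating (3,4). Empty cells in order:
  (0,0): 0/1 same-type → still unsatisfied.
  (0,1): 1/1 same-type → satisfied — stop here.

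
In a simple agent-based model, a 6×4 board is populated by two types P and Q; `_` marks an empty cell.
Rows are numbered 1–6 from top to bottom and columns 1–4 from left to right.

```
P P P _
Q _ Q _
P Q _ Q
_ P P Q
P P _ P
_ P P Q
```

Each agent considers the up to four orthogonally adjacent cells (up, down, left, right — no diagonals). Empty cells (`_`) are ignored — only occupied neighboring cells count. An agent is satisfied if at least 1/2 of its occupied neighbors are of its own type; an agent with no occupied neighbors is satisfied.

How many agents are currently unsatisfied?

Row 1: (1,1)P 1/2 ok · (1,2)P 2/2 ok · (1,3)P 1/2 ok
Row 2: (2,1)Q 0/2 unhappy · (2,3)Q 0/1 unhappy
Row 3: (3,1)P 0/2 unhappy · (3,2)Q 0/2 unhappy · (3,4)Q 1/1 ok
Row 4: (4,2)P 2/3 ok · (4,3)P 1/2 ok · (4,4)Q 1/3 unhappy
Row 5: (5,1)P 1/1 ok · (5,2)P 3/3 ok · (5,4)P 0/2 unhappy
Row 6: (6,2)P 2/2 ok · (6,3)P 1/2 ok · (6,4)Q 0/2 unhappy
Unsatisfied: (2,1), (2,3), (3,1), (3,2), (4,4), (5,4), (6,4) — 7 in total.

7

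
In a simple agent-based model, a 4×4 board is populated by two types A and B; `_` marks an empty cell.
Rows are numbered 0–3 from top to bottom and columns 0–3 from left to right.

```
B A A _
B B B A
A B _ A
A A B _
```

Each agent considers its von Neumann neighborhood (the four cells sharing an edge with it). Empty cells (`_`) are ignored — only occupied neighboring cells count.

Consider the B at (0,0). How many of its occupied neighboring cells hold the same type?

1

Occupied neighbors of (0,0): (1,0)=B, (0,1)=A.
Same type (B): 1 of 2.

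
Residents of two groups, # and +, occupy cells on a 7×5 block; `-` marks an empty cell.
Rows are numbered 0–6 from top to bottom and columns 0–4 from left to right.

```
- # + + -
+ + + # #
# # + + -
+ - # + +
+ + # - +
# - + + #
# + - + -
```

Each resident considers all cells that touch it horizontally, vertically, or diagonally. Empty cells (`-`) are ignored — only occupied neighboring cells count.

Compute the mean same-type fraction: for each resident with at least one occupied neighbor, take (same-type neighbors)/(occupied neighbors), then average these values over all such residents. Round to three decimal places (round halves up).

(0,1)# 0/4
(0,2)+ 3/5
(0,3)+ 2/4
(1,0)+ 1/4
(1,1)+ 4/7
(1,2)+ 5/8
(1,3)# 1/6
(1,4)# 1/3
(2,0)# 1/4
(2,1)# 2/7
(2,2)+ 4/7
(2,3)+ 4/7
(3,0)+ 2/4
(3,2)# 2/6
(3,3)+ 4/6
(3,4)+ 3/3
(4,0)+ 2/3
(4,1)+ 3/6
(4,2)# 1/5
(4,4)+ 3/4
(5,0)# 1/4
(5,2)+ 4/5
(5,3)+ 3/5
(5,4)# 0/3
(6,0)# 1/2
(6,1)+ 1/3
(6,3)+ 2/3
Sum over 27 residents: 0/4 + 3/5 + 2/4 + 1/4 + 4/7 + 5/8 + 1/6 + 1/3 + 1/4 + 2/7 + 4/7 + 4/7 + 2/4 + 2/6 + 4/6 + 3/3 + 2/3 + 3/6 + 1/5 + 3/4 + 1/4 + 4/5 + 3/5 + 0/3 + 1/2 + 1/3 + 2/3 = 1499/120; mean = 1499/120 ÷ 27 = 1499/3240 = 0.462654… → 0.463.

0.463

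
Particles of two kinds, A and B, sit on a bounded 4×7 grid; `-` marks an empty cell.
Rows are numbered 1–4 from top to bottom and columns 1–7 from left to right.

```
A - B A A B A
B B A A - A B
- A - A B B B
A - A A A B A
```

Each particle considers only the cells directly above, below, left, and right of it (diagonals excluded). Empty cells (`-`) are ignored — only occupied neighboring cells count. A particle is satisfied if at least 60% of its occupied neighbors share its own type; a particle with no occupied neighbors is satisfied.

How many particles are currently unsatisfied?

(1,1)A 0/1 ✗
(1,3)B 0/2 ✗
(1,4)A 2/3 ✓
(1,5)A 1/2 ✗
(1,6)B 0/3 ✗
(1,7)A 0/2 ✗
(2,1)B 1/2 ✗
(2,2)B 1/3 ✗
(2,3)A 1/3 ✗
(2,4)A 3/3 ✓
(2,6)A 0/3 ✗
(2,7)B 1/3 ✗
(3,2)A 0/1 ✗
(3,4)A 2/3 ✓
(3,5)B 1/3 ✗
(3,6)B 3/4 ✓
(3,7)B 2/3 ✓
(4,1)A 0/0 ✓
(4,3)A 1/1 ✓
(4,4)A 3/3 ✓
(4,5)A 1/3 ✗
(4,6)B 1/3 ✗
(4,7)A 0/2 ✗
Unsatisfied: (1,1), (1,3), (1,5), (1,6), (1,7), (2,1), (2,2), (2,3), (2,6), (2,7), (3,2), (3,5), (4,5), (4,6), (4,7) — 15 in total.

15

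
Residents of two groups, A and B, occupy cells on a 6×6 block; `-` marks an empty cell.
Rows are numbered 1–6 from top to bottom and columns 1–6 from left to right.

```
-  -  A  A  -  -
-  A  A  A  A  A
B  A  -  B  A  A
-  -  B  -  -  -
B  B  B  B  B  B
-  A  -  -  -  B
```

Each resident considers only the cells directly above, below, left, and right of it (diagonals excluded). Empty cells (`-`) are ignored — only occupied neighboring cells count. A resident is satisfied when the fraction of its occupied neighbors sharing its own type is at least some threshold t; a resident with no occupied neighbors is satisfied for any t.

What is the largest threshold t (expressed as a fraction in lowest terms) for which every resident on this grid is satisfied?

0/1

(1,3)A 2/2
(1,4)A 2/2
(2,2)A 2/2
(2,3)A 3/3
(2,4)A 3/4
(2,5)A 3/3
(2,6)A 2/2
(3,1)B 0/1
(3,2)A 1/2
(3,4)B 0/2
(3,5)A 2/3
(3,6)A 2/2
(4,3)B 1/1
(5,1)B 1/1
(5,2)B 2/3
(5,3)B 3/3
(5,4)B 2/2
(5,5)B 2/2
(5,6)B 2/2
(6,2)A 0/1
(6,6)B 1/1
The smallest same-type fraction is 0/1 at (3,1), which reduces to 0/1. Any threshold above that leaves this resident unsatisfied.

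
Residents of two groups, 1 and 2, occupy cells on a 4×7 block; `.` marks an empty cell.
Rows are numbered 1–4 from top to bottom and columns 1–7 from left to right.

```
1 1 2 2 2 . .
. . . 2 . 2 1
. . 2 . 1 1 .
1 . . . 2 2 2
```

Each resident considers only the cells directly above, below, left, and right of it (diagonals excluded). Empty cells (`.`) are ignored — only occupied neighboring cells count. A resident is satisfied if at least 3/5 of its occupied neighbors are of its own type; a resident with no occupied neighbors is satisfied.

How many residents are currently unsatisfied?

7

Row 1: (1,1)1 1/1 ✓ · (1,2)1 1/2 ✗ · (1,3)2 1/2 ✗ · (1,4)2 3/3 ✓ · (1,5)2 1/1 ✓
Row 2: (2,4)2 1/1 ✓ · (2,6)2 0/2 ✗ · (2,7)1 0/1 ✗
Row 3: (3,3)2 0/0 ✓ · (3,5)1 1/2 ✗ · (3,6)1 1/3 ✗
Row 4: (4,1)1 0/0 ✓ · (4,5)2 1/2 ✗ · (4,6)2 2/3 ✓ · (4,7)2 1/1 ✓
Unsatisfied: (1,2), (1,3), (2,6), (2,7), (3,5), (3,6), (4,5) — 7 in total.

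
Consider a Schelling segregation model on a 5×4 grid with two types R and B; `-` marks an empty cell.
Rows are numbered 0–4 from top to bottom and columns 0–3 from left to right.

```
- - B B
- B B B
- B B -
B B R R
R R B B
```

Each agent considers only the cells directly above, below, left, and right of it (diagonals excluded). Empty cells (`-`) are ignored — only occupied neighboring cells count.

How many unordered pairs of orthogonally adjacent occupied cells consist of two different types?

Scan each occupied cell's neighbors to the right and below so each pair is counted once.
Row 0: B(0,2)–B(0,3)= B(0,2)–B(1,2)= B(0,3)–B(1,3)=  → 0/3 unlike.
Row 1: B(1,1)–B(1,2)= B(1,1)–B(2,1)= B(1,2)–B(1,3)= B(1,2)–B(2,2)=  → 0/4 unlike.
Row 2: B(2,1)–B(2,2)= B(2,1)–B(3,1)= B(2,2)–R(3,2)≠  → 1/3 unlike.
Row 3: B(3,0)–B(3,1)= B(3,0)–R(4,0)≠ B(3,1)–R(3,2)≠ B(3,1)–R(4,1)≠ R(3,2)–R(3,3)= R(3,2)–B(4,2)≠ R(3,3)–B(4,3)≠  → 5/7 unlike.
Row 4: R(4,0)–R(4,1)= R(4,1)–B(4,2)≠ B(4,2)–B(4,3)=  → 1/3 unlike.
Total adjacent occupied pairs: 20; unlike-type pairs: 7.

7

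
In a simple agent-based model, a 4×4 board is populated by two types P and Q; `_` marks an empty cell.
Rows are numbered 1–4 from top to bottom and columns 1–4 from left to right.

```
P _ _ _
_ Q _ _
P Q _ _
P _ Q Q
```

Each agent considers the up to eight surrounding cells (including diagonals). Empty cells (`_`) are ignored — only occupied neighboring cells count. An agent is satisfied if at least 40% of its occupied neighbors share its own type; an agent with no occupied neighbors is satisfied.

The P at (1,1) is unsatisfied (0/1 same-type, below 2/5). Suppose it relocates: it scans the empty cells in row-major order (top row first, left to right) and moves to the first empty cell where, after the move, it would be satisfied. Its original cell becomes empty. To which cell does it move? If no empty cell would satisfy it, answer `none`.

(1,4)

Vacating (1,1). Empty cells in order:
  (1,2): 0/1 same-type → still unsatisfied.
  (1,3): 0/1 same-type → still unsatisfied.
  (1,4): 0/0 same-type → satisfied — stop here.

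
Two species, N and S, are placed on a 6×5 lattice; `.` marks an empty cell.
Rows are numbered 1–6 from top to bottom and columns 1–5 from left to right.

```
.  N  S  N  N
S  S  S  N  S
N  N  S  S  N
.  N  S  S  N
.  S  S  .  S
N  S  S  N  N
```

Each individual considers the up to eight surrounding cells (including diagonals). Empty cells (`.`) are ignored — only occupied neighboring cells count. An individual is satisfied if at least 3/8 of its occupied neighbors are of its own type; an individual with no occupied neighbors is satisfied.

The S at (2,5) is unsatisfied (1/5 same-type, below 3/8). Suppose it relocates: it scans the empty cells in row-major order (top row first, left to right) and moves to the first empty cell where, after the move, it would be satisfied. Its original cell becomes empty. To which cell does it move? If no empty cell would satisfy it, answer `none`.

Vacating (2,5). Empty cells in order:
  (1,1): 2/3 same-type → satisfied — stop here.

(1,1)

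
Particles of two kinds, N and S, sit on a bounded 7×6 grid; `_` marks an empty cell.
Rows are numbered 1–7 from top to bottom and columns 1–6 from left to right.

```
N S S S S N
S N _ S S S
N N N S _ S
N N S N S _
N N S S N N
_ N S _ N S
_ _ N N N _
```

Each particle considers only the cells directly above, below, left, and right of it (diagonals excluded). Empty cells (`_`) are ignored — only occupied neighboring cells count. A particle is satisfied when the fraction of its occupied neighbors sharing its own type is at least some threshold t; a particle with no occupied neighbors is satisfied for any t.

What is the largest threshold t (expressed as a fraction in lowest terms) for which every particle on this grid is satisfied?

(1,1)N 0/2
(1,2)S 1/3
(1,3)S 2/2
(1,4)S 3/3
(1,5)S 2/3
(1,6)N 0/2
(2,1)S 0/3
(2,2)N 1/3
(2,4)S 3/3
(2,5)S 3/3
(2,6)S 2/3
(3,1)N 2/3
(3,2)N 4/4
(3,3)N 1/3
(3,4)S 1/3
(3,6)S 1/1
(4,1)N 3/3
(4,2)N 3/4
(4,3)S 1/4
(4,4)N 0/4
(4,5)S 0/2
(5,1)N 2/2
(5,2)N 3/4
(5,3)S 3/4
(5,4)S 1/3
(5,5)N 2/4
(5,6)N 1/2
(6,2)N 1/2
(6,3)S 1/3
(6,5)N 2/3
(6,6)S 0/2
(7,3)N 1/2
(7,4)N 2/2
(7,5)N 2/2
The smallest same-type fraction is 0/2 at (1,1), which reduces to 0/1. Any threshold above that leaves this particle unsatisfied.

0/1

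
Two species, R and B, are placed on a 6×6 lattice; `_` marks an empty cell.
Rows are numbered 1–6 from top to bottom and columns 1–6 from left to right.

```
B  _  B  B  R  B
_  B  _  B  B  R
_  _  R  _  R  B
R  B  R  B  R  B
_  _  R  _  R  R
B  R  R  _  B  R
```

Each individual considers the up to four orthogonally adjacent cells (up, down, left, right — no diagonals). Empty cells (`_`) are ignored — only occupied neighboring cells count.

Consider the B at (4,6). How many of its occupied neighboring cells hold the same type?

1

Occupied neighbors of (4,6): (3,6)=B, (5,6)=R, (4,5)=R.
Same type (B): 1 of 3.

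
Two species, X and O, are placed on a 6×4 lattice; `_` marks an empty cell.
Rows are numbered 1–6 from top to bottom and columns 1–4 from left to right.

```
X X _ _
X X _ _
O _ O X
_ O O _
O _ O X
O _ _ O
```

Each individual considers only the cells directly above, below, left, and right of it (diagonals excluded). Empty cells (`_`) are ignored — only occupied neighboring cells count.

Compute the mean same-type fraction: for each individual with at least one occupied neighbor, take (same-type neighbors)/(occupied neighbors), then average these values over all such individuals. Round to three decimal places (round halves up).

0.619

(1,1)X 2/2
(1,2)X 2/2
(2,1)X 2/3
(2,2)X 2/2
(3,1)O 0/1
(3,3)O 1/2
(3,4)X 0/1
(4,2)O 1/1
(4,3)O 3/3
(5,1)O 1/1
(5,3)O 1/2
(5,4)X 0/2
(6,1)O 1/1
(6,4)O 0/1
Sum over 14 individuals: 2/2 + 2/2 + 2/3 + 2/2 + 0/1 + 1/2 + 0/1 + 1/1 + 3/3 + 1/1 + 1/2 + 0/2 + 1/1 + 0/1 = 26/3; mean = 26/3 ÷ 14 = 13/21 = 0.619047… → 0.619.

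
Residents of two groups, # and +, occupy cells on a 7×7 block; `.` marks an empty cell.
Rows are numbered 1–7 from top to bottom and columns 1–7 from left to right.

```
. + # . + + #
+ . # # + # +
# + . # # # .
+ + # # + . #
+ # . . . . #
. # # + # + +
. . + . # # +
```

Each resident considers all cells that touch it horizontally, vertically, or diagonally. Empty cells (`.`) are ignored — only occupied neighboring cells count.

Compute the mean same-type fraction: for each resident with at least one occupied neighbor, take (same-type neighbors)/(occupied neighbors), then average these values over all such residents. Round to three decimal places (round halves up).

0.486

(1,2)+ 1/3
(1,3)# 2/3
(1,5)+ 2/4
(1,6)+ 3/5
(1,7)# 1/3
(2,1)+ 2/3
(2,3)# 3/5
(2,4)# 4/6
(2,5)+ 2/7
(2,6)# 3/7
(2,7)+ 1/4
(3,1)# 0/4
(3,2)+ 3/6
(3,4)# 5/7
(3,5)# 5/7
(3,6)# 3/6
(4,1)+ 3/5
(4,2)+ 3/6
(4,3)# 3/5
(4,4)# 3/4
(4,5)+ 0/4
(4,7)# 2/2
(5,1)+ 2/4
(5,2)# 3/6
(5,7)# 1/3
(6,2)# 2/4
(6,3)# 2/4
(6,4)+ 1/4
(6,5)# 2/4
(6,6)+ 2/6
(6,7)+ 2/4
(7,3)+ 1/3
(7,5)# 2/4
(7,6)# 2/5
(7,7)+ 2/3
Sum over 35 residents: 1/3 + 2/3 + 2/4 + 3/5 + 1/3 + 2/3 + 3/5 + 4/6 + 2/7 + 3/7 + 1/4 + 0/4 + 3/6 + 5/7 + 5/7 + 3/6 + 3/5 + 3/6 + 3/5 + 3/4 + 0/4 + 2/2 + 2/4 + 3/6 + 1/3 + 2/4 + 2/4 + 1/4 + 2/4 + 2/6 + 2/4 + 1/3 + 2/4 + 2/5 + 2/3 = 7151/420; mean = 7151/420 ÷ 35 = 7151/14700 = 0.486462… → 0.486.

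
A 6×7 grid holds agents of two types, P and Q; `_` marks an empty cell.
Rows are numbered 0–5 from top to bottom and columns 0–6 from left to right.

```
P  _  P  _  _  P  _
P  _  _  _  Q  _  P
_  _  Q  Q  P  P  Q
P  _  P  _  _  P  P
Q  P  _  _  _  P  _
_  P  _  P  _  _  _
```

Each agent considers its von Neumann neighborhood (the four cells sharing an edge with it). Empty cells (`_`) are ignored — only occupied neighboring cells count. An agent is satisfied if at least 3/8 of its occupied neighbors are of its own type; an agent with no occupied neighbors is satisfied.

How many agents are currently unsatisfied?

7

Row 0: (0,0)P 1/1 ✓ · (0,2)P 0/0 ✓ · (0,5)P 0/0 ✓
Row 1: (1,0)P 1/1 ✓ · (1,4)Q 0/1 ✗ · (1,6)P 0/1 ✗
Row 2: (2,2)Q 1/2 ✓ · (2,3)Q 1/2 ✓ · (2,4)P 1/3 ✗ · (2,5)P 2/3 ✓ · (2,6)Q 0/3 ✗
Row 3: (3,0)P 0/1 ✗ · (3,2)P 0/1 ✗ · (3,5)P 3/3 ✓ · (3,6)P 1/2 ✓
Row 4: (4,0)Q 0/2 ✗ · (4,1)P 1/2 ✓ · (4,5)P 1/1 ✓
Row 5: (5,1)P 1/1 ✓ · (5,3)P 0/0 ✓
Unsatisfied: (1,4), (1,6), (2,4), (2,6), (3,0), (3,2), (4,0) — 7 in total.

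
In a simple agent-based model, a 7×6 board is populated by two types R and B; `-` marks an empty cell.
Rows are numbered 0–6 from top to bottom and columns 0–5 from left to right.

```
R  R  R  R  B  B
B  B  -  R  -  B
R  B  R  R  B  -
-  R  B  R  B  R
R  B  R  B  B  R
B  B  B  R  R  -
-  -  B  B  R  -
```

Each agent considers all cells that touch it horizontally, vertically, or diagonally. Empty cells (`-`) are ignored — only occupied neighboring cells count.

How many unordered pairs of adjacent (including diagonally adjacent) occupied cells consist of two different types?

47

Scan each occupied cell's neighbors to the right and below (and the two forward diagonals) so each pair is counted once.
From row 0: 7 unlike of 15 pairs (running 7/15).
From row 1: 4 unlike of 10 pairs (running 11/25).
From row 2: 9 unlike of 16 pairs (running 20/41).
From row 3: 10 unlike of 18 pairs (running 30/59).
From row 4: 12 unlike of 19 pairs (running 42/78).
From row 5: 4 unlike of 12 pairs (running 46/90).
From row 6: 1 unlike of 2 pairs (running 47/92).
Total adjacent occupied pairs: 92; unlike-type pairs: 47.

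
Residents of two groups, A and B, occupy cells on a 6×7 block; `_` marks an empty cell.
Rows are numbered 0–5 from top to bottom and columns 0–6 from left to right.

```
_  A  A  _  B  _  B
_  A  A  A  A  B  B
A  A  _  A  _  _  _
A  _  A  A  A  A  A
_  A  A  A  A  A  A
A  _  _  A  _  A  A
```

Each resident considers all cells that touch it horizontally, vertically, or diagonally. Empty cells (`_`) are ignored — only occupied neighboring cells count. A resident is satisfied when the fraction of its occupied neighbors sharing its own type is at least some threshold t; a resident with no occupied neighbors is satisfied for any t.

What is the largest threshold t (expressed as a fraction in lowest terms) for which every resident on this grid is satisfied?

(0,1)A 3/3
(0,2)A 4/4
(0,4)B 1/3
(0,6)B 2/2
(1,1)A 5/5
(1,2)A 6/6
(1,3)A 4/5
(1,4)A 2/4
(1,5)B 3/4
(1,6)B 2/2
(2,0)A 3/3
(2,1)A 5/5
(2,3)A 6/6
(3,0)A 3/3
(3,2)A 6/6
(3,3)A 6/6
(3,4)A 6/6
(3,5)A 5/5
(3,6)A 3/3
(4,1)A 4/4
(4,2)A 5/5
(4,3)A 6/6
(4,4)A 7/7
(4,5)A 7/7
(4,6)A 5/5
(5,0)A 1/1
(5,3)A 3/3
(5,5)A 4/4
(5,6)A 3/3
The smallest same-type fraction is 1/3 at (0,4), which reduces to 1/3. Any threshold above that leaves this resident unsatisfied.

1/3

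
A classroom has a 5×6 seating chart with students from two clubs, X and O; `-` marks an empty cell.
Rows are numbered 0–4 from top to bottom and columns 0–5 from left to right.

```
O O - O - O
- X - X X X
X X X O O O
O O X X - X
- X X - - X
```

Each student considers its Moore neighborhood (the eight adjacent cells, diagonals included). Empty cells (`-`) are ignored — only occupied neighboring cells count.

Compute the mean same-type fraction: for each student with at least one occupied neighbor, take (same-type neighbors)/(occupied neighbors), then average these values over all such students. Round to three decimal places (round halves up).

0.428

Row 0: (0,0)O 1/2 · (0,1)O 1/2 · (0,3)O 0/2 · (0,5)O 0/2
Row 1: (1,1)X 3/5 · (1,3)X 2/5 · (1,4)X 2/7 · (1,5)X 1/4
Row 2: (2,0)X 2/4 · (2,1)X 4/6 · (2,2)X 5/7 · (2,3)O 1/6 · (2,4)O 2/7 · (2,5)O 1/4
Row 3: (3,0)O 1/4 · (3,1)O 1/7 · (3,2)X 5/7 · (3,3)X 3/5 · (3,5)X 1/3
Row 4: (4,1)X 2/4 · (4,2)X 3/4 · (4,5)X 1/1
Sum over 22 students: 1/2 + 1/2 + 0/2 + 0/2 + 3/5 + 2/5 + 2/7 + 1/4 + 2/4 + 4/6 + 5/7 + 1/6 + 2/7 + 1/4 + 1/4 + 1/7 + 5/7 + 3/5 + 1/3 + 2/4 + 3/4 + 1/1 = 988/105; mean = 988/105 ÷ 22 = 494/1155 = 0.427705… → 0.428.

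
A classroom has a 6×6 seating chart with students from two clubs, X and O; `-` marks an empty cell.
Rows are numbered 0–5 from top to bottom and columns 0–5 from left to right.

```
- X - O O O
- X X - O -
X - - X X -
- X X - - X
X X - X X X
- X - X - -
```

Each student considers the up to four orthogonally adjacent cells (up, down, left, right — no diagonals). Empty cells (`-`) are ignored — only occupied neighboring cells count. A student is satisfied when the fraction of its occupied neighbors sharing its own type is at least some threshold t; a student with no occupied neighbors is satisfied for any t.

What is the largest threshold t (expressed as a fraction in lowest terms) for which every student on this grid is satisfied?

1/2

Row 0: (0,1)X 1/1 · (0,3)O 1/1 · (0,4)O 3/3 · (0,5)O 1/1
Row 1: (1,1)X 2/2 · (1,2)X 1/1 · (1,4)O 1/2
Row 2: (2,0)X — no occupied neighbors · (2,3)X 1/1 · (2,4)X 1/2
Row 3: (3,1)X 2/2 · (3,2)X 1/1 · (3,5)X 1/1
Row 4: (4,0)X 1/1 · (4,1)X 3/3 · (4,3)X 2/2 · (4,4)X 2/2 · (4,5)X 2/2
Row 5: (5,1)X 1/1 · (5,3)X 1/1
The smallest same-type fraction is 1/2 at (1,4), which reduces to 1/2. Any threshold above that leaves this student unsatisfied.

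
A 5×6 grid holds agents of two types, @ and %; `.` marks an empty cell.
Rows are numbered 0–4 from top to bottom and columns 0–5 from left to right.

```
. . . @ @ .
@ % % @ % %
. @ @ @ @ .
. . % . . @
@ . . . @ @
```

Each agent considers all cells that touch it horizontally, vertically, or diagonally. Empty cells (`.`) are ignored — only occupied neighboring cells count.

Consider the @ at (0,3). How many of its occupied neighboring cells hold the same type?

2

Occupied neighbors of (0,3): (0,4)=@, (1,2)=%, (1,3)=@, (1,4)=%.
Same type (@): 2 of 4.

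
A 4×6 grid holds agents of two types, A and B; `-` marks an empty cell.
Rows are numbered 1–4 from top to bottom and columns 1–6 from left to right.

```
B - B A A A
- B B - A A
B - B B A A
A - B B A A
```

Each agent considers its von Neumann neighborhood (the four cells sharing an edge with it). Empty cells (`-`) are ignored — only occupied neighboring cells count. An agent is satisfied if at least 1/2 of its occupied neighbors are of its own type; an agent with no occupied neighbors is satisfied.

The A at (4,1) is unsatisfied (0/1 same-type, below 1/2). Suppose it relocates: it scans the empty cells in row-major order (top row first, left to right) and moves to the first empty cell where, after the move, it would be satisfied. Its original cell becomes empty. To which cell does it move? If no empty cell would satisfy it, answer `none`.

(2,4)

Vacating (4,1). Empty cells in order:
  (1,2): 0/3 same-type → still unsatisfied.
  (2,1): 0/3 same-type → still unsatisfied.
  (2,4): 2/4 same-type → satisfied — stop here.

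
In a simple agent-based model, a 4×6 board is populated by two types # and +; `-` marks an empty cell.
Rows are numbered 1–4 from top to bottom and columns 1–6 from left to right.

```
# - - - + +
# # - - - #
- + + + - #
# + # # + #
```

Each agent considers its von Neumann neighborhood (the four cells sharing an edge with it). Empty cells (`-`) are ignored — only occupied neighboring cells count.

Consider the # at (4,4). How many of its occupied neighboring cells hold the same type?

1

Occupied neighbors of (4,4): (3,4)=+, (4,3)=#, (4,5)=+.
Same type (#): 1 of 3.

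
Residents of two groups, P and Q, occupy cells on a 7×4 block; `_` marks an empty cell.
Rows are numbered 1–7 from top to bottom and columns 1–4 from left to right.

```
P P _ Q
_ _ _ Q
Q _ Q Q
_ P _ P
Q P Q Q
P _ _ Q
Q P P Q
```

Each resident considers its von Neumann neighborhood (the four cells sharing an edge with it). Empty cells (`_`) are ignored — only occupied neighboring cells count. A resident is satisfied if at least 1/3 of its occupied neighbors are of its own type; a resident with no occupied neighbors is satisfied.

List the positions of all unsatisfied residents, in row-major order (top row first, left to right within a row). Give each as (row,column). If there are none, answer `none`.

(1,1)P 1/1 ok
(1,2)P 1/1 ok
(1,4)Q 1/1 ok
(2,4)Q 2/2 ok
(3,1)Q 0/0 ok
(3,3)Q 1/1 ok
(3,4)Q 2/3 ok
(4,2)P 1/1 ok
(4,4)P 0/2 unhappy
(5,1)Q 0/2 unhappy
(5,2)P 1/3 ok
(5,3)Q 1/2 ok
(5,4)Q 2/3 ok
(6,1)P 0/2 unhappy
(6,4)Q 2/2 ok
(7,1)Q 0/2 unhappy
(7,2)P 1/2 ok
(7,3)P 1/2 ok
(7,4)Q 1/2 ok

(4,4), (5,1), (6,1), (7,1)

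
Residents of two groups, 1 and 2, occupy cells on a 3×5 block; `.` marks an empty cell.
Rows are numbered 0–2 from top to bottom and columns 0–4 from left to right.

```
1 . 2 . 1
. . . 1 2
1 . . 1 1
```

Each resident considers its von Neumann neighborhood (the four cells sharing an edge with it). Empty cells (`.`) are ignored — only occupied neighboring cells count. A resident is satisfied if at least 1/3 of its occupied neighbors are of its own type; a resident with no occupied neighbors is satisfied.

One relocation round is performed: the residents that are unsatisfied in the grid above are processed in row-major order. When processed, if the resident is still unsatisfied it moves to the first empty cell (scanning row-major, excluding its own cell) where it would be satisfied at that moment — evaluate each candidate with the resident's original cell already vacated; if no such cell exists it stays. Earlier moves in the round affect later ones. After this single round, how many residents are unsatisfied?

Initially unsatisfied (in order): (0,4), (1,4).
  (0,4) → (0,1).
  (1,4) → (0,3).
Resulting grid:
1 1 2 2 .
. . . 1 .
1 . . 1 1
All satisfied now.

0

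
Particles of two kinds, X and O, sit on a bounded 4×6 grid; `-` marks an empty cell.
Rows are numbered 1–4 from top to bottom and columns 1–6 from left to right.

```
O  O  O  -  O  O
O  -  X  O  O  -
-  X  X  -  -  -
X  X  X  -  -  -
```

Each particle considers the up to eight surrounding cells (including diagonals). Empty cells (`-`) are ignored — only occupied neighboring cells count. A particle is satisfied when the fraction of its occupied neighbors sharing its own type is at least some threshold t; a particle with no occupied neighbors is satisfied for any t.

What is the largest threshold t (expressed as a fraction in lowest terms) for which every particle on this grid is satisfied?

2/5

Row 1: (1,1)O 2/2 · (1,2)O 3/4 · (1,3)O 2/3 · (1,5)O 3/3 · (1,6)O 2/2
Row 2: (2,1)O 2/3 · (2,3)X 2/5 · (2,4)O 3/5 · (2,5)O 3/3
Row 3: (3,2)X 5/6 · (3,3)X 4/5
Row 4: (4,1)X 2/2 · (4,2)X 4/4 · (4,3)X 3/3
The smallest same-type fraction is 2/5 at (2,3), which reduces to 2/5. Any threshold above that leaves this particle unsatisfied.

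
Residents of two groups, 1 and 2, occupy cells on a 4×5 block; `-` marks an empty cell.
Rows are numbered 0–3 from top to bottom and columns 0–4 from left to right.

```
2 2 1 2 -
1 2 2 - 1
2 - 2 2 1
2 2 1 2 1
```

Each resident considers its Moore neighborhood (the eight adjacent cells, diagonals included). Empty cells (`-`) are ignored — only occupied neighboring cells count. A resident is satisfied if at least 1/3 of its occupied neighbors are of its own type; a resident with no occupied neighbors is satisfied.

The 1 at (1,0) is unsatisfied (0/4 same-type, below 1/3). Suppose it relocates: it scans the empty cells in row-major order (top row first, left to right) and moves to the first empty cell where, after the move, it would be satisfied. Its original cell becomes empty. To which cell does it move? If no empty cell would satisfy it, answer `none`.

(0,4)

Vacating (1,0). Empty cells in order:
  (0,4): 1/2 same-type → satisfied — stop here.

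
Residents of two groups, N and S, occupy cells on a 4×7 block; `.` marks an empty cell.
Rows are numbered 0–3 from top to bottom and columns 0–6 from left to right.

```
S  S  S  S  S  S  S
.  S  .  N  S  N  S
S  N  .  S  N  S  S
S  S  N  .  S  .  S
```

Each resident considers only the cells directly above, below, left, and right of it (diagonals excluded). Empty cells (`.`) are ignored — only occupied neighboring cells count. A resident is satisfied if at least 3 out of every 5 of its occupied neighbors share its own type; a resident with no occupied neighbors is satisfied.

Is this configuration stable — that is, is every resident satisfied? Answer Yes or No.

(0,0)S 1/1 ✓
(0,1)S 3/3 ✓
(0,2)S 2/2 ✓
(0,3)S 2/3 ✓
(0,4)S 3/3 ✓
(0,5)S 2/3 ✓
(0,6)S 2/2 ✓
(1,1)S 1/2 ✗
(1,3)N 0/3 ✗
(1,4)S 1/4 ✗
(1,5)N 0/4 ✗
(1,6)S 2/3 ✓
(2,0)S 1/2 ✗
(2,1)N 0/3 ✗
(2,3)S 0/2 ✗
(2,4)N 0/4 ✗
(2,5)S 1/3 ✗
(2,6)S 3/3 ✓
(3,0)S 2/2 ✓
(3,1)S 1/3 ✗
(3,2)N 0/1 ✗
(3,4)S 0/1 ✗
(3,6)S 1/1 ✓
For instance (1,1) has only 1/2 same-type neighbors, below 3/5.

No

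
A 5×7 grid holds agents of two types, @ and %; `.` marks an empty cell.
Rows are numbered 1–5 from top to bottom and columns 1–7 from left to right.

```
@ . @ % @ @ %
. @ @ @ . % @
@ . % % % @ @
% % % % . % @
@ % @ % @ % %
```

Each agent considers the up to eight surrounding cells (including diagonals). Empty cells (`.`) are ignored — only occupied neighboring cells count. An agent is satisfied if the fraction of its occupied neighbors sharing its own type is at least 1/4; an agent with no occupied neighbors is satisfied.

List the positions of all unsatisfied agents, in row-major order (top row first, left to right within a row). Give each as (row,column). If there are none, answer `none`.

(1,4), (5,1), (5,3), (5,5)

(1,1)@ 1/1 ✓
(1,3)@ 3/4 ✓
(1,4)% 0/4 ✗
(1,5)@ 2/4 ✓
(1,6)@ 2/4 ✓
(1,7)% 1/3 ✓
(2,2)@ 4/5 ✓
(2,3)@ 3/6 ✓
(2,4)@ 3/7 ✓
(2,6)% 2/7 ✓
(2,7)@ 3/5 ✓
(3,1)@ 1/3 ✓
(3,3)% 4/7 ✓
(3,4)% 4/6 ✓
(3,5)% 4/6 ✓
(3,6)@ 3/6 ✓
(3,7)@ 3/5 ✓
(4,1)% 2/4 ✓
(4,2)% 4/7 ✓
(4,3)% 6/7 ✓
(4,4)% 5/7 ✓
(4,6)% 3/7 ✓
(4,7)@ 2/5 ✓
(5,1)@ 0/3 ✗
(5,2)% 3/5 ✓
(5,3)@ 0/5 ✗
(5,4)% 2/4 ✓
(5,5)@ 0/4 ✗
(5,6)% 2/4 ✓
(5,7)% 2/3 ✓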